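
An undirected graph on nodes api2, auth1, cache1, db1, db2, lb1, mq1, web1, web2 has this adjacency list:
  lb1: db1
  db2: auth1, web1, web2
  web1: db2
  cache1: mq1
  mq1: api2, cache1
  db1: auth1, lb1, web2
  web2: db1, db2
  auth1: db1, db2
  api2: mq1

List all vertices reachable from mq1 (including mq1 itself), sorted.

Start at mq1.
Its neighbours: api2, cache1.
Nothing further is reachable.

api2, cache1, mq1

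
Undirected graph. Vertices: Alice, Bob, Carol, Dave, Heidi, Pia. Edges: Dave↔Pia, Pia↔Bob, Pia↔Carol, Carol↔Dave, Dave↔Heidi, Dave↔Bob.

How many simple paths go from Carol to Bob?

4

Carol–Dave–Bob
Carol–Dave–Pia–Bob
Carol–Pia–Bob
Carol–Pia–Dave–Bob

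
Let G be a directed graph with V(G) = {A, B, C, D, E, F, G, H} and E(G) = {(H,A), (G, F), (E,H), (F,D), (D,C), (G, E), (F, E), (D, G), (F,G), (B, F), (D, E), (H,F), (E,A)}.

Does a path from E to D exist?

Yes

Explore from E.
Distance 1: reach A, H.
Distance 2: reach F.
Distance 3: reach D, G.
Found D.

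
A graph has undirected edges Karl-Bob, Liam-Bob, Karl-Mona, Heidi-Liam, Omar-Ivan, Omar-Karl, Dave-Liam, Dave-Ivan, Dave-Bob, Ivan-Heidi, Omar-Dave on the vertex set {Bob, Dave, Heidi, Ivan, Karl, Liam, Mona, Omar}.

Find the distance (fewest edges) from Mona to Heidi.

4

Distance 0: Mona.
Distance 1: Karl.
Distance 2: Bob, Omar.
Distance 3: Dave, Ivan, Liam.
Distance 4: Heidi — contains Heidi.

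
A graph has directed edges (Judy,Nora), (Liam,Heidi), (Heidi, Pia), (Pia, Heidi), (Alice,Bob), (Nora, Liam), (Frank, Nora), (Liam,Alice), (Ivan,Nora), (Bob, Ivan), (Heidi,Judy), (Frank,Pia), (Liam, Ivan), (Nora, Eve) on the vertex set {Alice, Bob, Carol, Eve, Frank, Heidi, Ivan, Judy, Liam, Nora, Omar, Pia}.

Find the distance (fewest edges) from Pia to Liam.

Distance 0: Pia.
Distance 1: Heidi.
Distance 2: Judy.
Distance 3: Nora.
Distance 4: Eve, Liam — contains Liam.

4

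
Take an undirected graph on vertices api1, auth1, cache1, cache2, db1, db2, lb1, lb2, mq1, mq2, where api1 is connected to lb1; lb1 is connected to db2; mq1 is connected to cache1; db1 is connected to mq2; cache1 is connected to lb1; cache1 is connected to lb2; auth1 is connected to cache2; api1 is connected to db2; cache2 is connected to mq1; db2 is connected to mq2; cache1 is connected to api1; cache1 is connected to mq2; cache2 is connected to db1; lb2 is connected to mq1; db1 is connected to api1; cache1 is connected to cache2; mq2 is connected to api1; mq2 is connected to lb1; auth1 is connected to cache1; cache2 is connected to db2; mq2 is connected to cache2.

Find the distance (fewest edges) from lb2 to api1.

Distance 0: lb2.
Distance 1: cache1, mq1.
Distance 2: api1, auth1, cache2, lb1, mq2 — contains api1.

2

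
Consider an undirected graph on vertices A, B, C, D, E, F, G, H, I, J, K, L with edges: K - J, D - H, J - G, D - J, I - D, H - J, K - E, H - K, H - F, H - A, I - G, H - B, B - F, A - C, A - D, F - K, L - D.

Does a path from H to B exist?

Yes

Explore from H.
Distance 1: reach A, B, D, F, J, K.
Found B.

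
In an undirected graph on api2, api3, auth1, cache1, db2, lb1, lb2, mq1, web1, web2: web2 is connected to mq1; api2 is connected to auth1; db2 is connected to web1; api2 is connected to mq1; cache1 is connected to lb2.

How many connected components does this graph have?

From api2: component {api2, auth1, mq1, web2}.
From api3: component {api3}.
From cache1: component {cache1, lb2}.
From db2: component {db2, web1}.
From lb1: component {lb1}.
That's 5 components.

5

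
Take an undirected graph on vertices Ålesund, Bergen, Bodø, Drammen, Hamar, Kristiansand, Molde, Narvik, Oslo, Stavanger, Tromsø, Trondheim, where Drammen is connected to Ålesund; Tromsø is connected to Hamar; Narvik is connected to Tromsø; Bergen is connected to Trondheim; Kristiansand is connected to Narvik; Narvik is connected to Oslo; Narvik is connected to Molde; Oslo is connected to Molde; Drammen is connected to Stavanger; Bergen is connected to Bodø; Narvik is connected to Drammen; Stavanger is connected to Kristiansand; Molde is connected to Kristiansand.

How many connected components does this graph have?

2

From Ålesund: component {Ålesund, Drammen, Hamar, Kristiansand, Molde, Narvik, Oslo, Stavanger, Tromsø}.
From Bergen: component {Bergen, Bodø, Trondheim}.
That's 2 components.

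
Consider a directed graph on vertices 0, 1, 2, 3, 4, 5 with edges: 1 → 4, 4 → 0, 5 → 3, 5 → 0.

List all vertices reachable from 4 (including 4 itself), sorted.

0, 4

Start at 4.
Its neighbours: 0.
Nothing further is reachable.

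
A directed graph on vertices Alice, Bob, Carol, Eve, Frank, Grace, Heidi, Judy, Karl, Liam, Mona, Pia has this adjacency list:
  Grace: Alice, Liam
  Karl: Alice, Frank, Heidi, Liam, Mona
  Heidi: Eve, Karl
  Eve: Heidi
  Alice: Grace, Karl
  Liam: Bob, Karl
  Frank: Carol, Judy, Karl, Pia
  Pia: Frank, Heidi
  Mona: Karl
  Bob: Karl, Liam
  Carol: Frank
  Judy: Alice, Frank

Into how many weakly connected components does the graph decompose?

1

From Alice: component {Alice, Bob, Carol, Eve, Frank, Grace, Heidi, Judy, Karl, Liam, Mona, Pia}.
That's 1 component.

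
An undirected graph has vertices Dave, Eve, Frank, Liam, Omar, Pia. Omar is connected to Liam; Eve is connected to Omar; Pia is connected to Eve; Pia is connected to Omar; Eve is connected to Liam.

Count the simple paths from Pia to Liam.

4

Pia–Eve–Liam
Pia–Eve–Omar–Liam
Pia–Omar–Eve–Liam
Pia–Omar–Liam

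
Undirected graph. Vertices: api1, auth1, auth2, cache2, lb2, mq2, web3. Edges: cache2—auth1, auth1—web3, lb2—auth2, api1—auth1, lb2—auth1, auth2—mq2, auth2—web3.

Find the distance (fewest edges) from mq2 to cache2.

4

Distance 0: mq2.
Distance 1: auth2.
Distance 2: lb2, web3.
Distance 3: auth1.
Distance 4: api1, cache2 — contains cache2.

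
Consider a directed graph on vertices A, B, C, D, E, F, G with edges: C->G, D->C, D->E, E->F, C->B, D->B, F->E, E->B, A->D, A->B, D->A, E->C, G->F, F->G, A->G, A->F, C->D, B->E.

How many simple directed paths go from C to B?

C→B
C→D→A→B
C→D→A→F→E→B
C→D→A→G→F→E→B
C→D→B
C→D→E→B
C→G→F→E→B

7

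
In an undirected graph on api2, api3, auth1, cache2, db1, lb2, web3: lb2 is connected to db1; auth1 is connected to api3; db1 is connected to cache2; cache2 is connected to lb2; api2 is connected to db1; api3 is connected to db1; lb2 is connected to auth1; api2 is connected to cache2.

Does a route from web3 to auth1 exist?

web3 has no edges, so nothing is reachable from it.

No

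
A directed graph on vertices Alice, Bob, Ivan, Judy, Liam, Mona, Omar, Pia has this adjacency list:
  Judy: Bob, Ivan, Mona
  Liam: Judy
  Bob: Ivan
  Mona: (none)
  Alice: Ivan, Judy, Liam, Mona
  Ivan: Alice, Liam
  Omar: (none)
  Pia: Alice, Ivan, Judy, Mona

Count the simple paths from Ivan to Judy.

Ivan→Alice→Judy
Ivan→Alice→Liam→Judy
Ivan→Liam→Judy

3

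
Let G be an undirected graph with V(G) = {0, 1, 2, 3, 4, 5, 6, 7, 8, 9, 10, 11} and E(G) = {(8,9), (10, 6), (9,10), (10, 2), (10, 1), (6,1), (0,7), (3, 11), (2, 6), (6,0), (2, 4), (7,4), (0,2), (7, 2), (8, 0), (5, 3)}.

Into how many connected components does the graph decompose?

From 0: component {0, 1, 2, 4, 6, 7, 8, 9, 10}.
From 3: component {3, 5, 11}.
That's 2 components.

2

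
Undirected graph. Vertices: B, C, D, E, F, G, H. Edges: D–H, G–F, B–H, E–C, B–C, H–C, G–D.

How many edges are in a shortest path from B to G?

Distance 0: B.
Distance 1: C, H.
Distance 2: D, E.
Distance 3: G — contains G.

3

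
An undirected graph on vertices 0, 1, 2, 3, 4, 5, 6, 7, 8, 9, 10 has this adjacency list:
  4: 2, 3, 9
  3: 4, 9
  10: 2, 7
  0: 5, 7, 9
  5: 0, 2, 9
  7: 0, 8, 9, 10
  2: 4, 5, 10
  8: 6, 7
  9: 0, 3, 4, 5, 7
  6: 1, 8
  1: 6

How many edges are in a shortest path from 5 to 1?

5

Distance 0: 5.
Distance 1: 0, 2, 9.
Distance 2: 3, 4, 7, 10.
Distance 3: 8.
Distance 4: 6.
Distance 5: 1 — contains 1.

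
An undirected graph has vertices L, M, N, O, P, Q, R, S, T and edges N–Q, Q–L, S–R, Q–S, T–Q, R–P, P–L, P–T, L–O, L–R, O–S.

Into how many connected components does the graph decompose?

From L: component {L, N, O, P, Q, R, S, T}.
From M: component {M}.
That's 2 components.

2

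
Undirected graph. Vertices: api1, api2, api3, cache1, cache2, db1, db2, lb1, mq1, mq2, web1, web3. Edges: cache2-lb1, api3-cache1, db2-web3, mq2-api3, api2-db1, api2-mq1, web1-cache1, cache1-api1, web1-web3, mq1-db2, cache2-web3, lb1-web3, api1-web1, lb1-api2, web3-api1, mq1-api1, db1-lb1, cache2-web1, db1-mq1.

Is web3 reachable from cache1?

Yes

Explore from cache1.
Distance 1: reach api1, api3, web1.
Distance 2: reach cache2, mq1, mq2, web3.
Found web3.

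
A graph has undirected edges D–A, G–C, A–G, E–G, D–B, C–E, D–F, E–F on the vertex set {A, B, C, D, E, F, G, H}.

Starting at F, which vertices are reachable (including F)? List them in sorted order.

A, B, C, D, E, F, G

Start at F.
Its neighbours: D, E.
Then their neighbours: A, B, C, G.
Nothing further is reachable.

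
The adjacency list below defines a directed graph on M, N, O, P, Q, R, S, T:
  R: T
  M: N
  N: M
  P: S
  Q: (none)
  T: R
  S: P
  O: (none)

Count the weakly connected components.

From M: component {M, N}.
From O: component {O}.
From P: component {P, S}.
From Q: component {Q}.
From R: component {R, T}.
That's 5 components.

5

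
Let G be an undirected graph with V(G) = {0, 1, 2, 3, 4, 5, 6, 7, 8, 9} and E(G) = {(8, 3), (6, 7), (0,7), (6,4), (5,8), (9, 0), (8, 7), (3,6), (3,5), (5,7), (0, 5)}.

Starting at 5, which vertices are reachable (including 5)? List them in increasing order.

0, 3, 4, 5, 6, 7, 8, 9

Start at 5.
Its neighbours: 0, 3, 7, 8.
Then their neighbours: 6, 9.
Then next layer: 4.
Nothing further is reachable.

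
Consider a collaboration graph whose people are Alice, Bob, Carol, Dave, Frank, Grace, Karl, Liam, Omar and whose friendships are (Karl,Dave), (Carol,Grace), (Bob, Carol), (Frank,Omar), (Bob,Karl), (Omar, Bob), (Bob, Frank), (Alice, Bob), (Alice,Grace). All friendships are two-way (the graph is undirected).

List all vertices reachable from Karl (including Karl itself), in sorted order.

Alice, Bob, Carol, Dave, Frank, Grace, Karl, Omar

Start at Karl.
Its neighbours: Bob, Dave.
Then their neighbours: Alice, Carol, Frank, Omar.
Then next layer: Grace.
Nothing further is reachable.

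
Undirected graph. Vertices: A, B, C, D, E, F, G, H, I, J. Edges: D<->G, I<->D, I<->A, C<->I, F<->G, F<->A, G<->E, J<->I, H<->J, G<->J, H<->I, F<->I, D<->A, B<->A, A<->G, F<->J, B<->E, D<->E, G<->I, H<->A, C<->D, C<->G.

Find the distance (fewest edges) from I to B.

Distance 0: I.
Distance 1: A, C, D, F, G, H, J.
Distance 2: B, E — contains B.

2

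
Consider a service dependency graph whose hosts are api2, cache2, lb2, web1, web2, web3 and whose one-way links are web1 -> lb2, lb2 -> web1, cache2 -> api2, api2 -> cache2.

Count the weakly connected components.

4

From api2: component {api2, cache2}.
From lb2: component {lb2, web1}.
From web2: component {web2}.
From web3: component {web3}.
That's 4 components.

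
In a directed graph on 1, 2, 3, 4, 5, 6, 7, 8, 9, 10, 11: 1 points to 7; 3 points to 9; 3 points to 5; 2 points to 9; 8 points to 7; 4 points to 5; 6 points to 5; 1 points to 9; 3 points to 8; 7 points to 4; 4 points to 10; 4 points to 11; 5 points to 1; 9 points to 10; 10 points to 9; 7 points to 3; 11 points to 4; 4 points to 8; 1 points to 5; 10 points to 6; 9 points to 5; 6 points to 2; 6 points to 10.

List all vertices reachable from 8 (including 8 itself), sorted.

Start at 8.
Its neighbours: 7.
Then their neighbours: 3, 4.
Then next layer: 5, 9, 10, 11.
Then next layer: 1, 6.
Then next layer: 2.
Every vertex is now reached.

1, 2, 3, 4, 5, 6, 7, 8, 9, 10, 11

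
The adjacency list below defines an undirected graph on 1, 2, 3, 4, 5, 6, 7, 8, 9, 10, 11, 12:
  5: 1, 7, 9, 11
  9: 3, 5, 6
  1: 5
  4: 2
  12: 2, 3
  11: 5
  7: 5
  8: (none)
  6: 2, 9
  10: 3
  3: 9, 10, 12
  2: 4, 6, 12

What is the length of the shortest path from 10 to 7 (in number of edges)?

4

Distance 0: 10.
Distance 1: 3.
Distance 2: 9, 12.
Distance 3: 2, 5, 6.
Distance 4: 1, 4, 7, 11 — contains 7.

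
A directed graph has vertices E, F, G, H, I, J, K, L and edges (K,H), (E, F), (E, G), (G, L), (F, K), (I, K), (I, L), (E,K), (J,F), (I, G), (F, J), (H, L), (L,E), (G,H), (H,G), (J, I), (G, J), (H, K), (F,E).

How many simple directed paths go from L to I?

L→E→F→J→I
L→E→F→K→H→G→J→I
L→E→G→J→I
L→E→K→H→G→J→I

4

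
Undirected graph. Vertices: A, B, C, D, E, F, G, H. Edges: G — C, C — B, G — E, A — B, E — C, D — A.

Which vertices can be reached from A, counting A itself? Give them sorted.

A, B, C, D, E, G

Start at A.
Its neighbours: B, D.
Then their neighbours: C.
Then next layer: E, G.
Nothing further is reachable.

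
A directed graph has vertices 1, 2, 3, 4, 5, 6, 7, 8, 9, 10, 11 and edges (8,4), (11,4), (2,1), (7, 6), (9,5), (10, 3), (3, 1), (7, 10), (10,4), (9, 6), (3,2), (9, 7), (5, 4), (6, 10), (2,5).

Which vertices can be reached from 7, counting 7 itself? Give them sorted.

1, 2, 3, 4, 5, 6, 7, 10

Start at 7.
Its neighbours: 6, 10.
Then their neighbours: 3, 4.
Then next layer: 1, 2.
Then next layer: 5.
Nothing further is reachable.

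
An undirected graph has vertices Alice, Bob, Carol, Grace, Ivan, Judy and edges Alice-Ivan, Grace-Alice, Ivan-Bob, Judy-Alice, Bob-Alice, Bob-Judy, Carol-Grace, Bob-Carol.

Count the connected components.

From Alice: component {Alice, Bob, Carol, Grace, Ivan, Judy}.
That's 1 component.

1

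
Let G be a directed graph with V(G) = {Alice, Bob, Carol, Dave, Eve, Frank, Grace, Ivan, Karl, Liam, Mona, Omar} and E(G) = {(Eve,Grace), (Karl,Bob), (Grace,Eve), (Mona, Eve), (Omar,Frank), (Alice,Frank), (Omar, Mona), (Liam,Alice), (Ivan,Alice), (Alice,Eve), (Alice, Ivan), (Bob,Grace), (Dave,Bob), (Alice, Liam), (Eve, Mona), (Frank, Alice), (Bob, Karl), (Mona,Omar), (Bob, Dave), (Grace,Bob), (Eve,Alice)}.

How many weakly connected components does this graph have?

2

From Alice: component {Alice, Bob, Dave, Eve, Frank, Grace, Ivan, Karl, Liam, Mona, Omar}.
From Carol: component {Carol}.
That's 2 components.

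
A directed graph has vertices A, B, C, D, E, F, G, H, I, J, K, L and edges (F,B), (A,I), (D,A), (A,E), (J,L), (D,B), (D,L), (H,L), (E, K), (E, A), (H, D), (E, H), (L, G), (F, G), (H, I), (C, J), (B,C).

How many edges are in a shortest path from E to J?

5

Distance 0: E.
Distance 1: A, H, K.
Distance 2: D, I, L.
Distance 3: B, G.
Distance 4: C.
Distance 5: J — contains J.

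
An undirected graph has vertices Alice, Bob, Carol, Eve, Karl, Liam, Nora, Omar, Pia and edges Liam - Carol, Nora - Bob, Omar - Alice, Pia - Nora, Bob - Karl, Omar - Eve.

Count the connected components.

From Alice: component {Alice, Eve, Omar}.
From Bob: component {Bob, Karl, Nora, Pia}.
From Carol: component {Carol, Liam}.
That's 3 components.

3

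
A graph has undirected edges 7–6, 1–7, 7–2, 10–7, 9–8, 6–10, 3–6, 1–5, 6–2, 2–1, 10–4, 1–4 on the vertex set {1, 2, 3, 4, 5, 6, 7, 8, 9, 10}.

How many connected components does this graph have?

2

From 1: component {1, 2, 3, 4, 5, 6, 7, 10}.
From 8: component {8, 9}.
That's 2 components.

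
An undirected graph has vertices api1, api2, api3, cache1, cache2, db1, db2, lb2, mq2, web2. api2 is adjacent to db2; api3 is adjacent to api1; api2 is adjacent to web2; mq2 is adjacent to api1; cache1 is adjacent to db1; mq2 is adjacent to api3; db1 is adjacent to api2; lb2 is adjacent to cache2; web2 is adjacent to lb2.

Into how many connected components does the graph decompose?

2

From api1: component {api1, api3, mq2}.
From api2: component {api2, cache1, cache2, db1, db2, lb2, web2}.
That's 2 components.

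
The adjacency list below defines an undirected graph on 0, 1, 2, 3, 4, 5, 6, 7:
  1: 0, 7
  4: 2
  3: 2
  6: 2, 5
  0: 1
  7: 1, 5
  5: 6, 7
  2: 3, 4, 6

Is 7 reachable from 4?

Explore from 4.
Distance 1: reach 2.
Distance 2: reach 3, 6.
Distance 3: reach 5.
Distance 4: reach 7.
Found 7.

Yes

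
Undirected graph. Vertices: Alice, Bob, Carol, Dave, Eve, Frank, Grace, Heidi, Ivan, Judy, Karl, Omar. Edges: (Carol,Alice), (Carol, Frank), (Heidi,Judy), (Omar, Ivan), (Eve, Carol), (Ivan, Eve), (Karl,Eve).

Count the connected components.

From Alice: component {Alice, Carol, Eve, Frank, Ivan, Karl, Omar}.
From Bob: component {Bob}.
From Dave: component {Dave}.
From Grace: component {Grace}.
From Heidi: component {Heidi, Judy}.
That's 5 components.

5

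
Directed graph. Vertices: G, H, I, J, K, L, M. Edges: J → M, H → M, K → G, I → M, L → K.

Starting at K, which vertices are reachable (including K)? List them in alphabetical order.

Start at K.
Its neighbours: G.
Nothing further is reachable.

G, K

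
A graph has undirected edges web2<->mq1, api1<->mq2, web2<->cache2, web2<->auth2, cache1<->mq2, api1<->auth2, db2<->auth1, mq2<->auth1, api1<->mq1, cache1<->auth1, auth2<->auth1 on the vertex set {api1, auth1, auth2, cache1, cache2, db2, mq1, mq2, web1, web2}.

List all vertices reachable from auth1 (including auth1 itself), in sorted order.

Start at auth1.
Its neighbours: auth2, cache1, db2, mq2.
Then their neighbours: api1, web2.
Then next layer: cache2, mq1.
Nothing further is reachable.

api1, auth1, auth2, cache1, cache2, db2, mq1, mq2, web2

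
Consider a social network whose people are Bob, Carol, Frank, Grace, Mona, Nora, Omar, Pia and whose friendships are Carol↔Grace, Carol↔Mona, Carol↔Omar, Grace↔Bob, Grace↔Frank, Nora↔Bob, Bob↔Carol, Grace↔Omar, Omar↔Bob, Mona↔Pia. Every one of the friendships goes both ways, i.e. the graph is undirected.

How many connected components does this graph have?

1

From Bob: component {Bob, Carol, Frank, Grace, Mona, Nora, Omar, Pia}.
That's 1 component.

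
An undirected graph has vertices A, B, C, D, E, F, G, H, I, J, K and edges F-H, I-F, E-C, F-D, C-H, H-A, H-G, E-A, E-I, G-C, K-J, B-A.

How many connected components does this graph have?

2

From A: component {A, B, C, D, E, F, G, H, I}.
From J: component {J, K}.
That's 2 components.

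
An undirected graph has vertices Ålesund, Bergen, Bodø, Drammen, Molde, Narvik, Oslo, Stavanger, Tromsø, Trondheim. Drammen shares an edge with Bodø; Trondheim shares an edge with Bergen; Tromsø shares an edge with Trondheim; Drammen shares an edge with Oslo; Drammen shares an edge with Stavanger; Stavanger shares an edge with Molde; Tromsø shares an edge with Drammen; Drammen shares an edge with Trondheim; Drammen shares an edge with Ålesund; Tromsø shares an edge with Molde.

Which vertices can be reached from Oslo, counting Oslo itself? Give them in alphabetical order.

Start at Oslo.
Its neighbours: Drammen.
Then their neighbours: Ålesund, Bodø, Stavanger, Tromsø, Trondheim.
Then next layer: Bergen, Molde.
Nothing further is reachable.

Ålesund, Bergen, Bodø, Drammen, Molde, Oslo, Stavanger, Tromsø, Trondheim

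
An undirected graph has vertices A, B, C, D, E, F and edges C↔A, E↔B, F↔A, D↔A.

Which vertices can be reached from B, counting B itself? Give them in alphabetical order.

Start at B.
Its neighbours: E.
Nothing further is reachable.

B, E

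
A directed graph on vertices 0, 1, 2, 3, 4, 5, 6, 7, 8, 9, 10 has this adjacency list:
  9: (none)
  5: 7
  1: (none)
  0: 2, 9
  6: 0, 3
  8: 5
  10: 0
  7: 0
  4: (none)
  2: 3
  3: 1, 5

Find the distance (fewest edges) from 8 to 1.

Distance 0: 8.
Distance 1: 5.
Distance 2: 7.
Distance 3: 0.
Distance 4: 2, 9.
Distance 5: 3.
Distance 6: 1 — contains 1.

6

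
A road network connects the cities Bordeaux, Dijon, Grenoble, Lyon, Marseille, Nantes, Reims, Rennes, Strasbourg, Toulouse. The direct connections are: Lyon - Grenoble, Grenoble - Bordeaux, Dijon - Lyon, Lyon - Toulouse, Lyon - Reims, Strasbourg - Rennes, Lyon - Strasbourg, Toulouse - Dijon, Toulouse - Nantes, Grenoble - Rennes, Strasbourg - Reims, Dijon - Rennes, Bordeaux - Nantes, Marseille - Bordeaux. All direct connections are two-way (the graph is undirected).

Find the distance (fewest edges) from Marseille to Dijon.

4

Distance 0: Marseille.
Distance 1: Bordeaux.
Distance 2: Grenoble, Nantes.
Distance 3: Lyon, Rennes, Toulouse.
Distance 4: Dijon, Reims, Strasbourg — contains Dijon.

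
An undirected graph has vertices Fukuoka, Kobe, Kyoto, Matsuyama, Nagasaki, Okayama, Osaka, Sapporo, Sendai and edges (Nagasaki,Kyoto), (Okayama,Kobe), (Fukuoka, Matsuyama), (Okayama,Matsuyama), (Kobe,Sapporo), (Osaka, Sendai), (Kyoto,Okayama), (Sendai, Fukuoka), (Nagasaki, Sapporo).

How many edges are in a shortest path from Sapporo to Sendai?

5

Distance 0: Sapporo.
Distance 1: Kobe, Nagasaki.
Distance 2: Kyoto, Okayama.
Distance 3: Matsuyama.
Distance 4: Fukuoka.
Distance 5: Sendai — contains Sendai.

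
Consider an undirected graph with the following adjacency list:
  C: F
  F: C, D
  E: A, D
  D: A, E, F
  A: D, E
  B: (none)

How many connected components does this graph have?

From A: component {A, C, D, E, F}.
From B: component {B}.
That's 2 components.

2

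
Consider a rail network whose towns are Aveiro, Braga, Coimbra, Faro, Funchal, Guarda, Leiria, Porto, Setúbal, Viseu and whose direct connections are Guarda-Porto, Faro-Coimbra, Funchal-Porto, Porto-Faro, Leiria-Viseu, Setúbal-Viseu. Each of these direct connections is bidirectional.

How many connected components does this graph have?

From Aveiro: component {Aveiro}.
From Braga: component {Braga}.
From Coimbra: component {Coimbra, Faro, Funchal, Guarda, Porto}.
From Leiria: component {Leiria, Setúbal, Viseu}.
That's 4 components.

4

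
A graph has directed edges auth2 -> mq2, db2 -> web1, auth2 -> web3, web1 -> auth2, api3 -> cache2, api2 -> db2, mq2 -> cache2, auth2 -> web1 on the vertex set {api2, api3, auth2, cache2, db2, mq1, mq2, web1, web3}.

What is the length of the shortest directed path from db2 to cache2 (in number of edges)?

Distance 0: db2.
Distance 1: web1.
Distance 2: auth2.
Distance 3: mq2, web3.
Distance 4: cache2 — contains cache2.

4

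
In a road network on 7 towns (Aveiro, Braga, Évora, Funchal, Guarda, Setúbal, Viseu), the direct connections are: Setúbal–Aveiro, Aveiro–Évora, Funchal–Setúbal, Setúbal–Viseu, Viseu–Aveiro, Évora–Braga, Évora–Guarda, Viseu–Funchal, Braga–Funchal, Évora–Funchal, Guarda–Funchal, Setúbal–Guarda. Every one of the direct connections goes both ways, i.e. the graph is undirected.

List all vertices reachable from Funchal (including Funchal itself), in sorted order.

Aveiro, Braga, Évora, Funchal, Guarda, Setúbal, Viseu

Start at Funchal.
Its neighbours: Braga, Évora, Guarda, Setúbal, Viseu.
Then their neighbours: Aveiro.
Every vertex is now reached.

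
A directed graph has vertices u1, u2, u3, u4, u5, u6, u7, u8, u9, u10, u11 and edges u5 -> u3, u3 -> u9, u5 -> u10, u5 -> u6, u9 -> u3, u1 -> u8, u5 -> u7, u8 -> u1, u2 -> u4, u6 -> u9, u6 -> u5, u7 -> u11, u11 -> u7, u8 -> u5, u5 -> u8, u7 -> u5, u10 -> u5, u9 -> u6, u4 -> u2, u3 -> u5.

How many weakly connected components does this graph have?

From u1: component {u1, u3, u5, u6, u7, u8, u9, u10, u11}.
From u2: component {u2, u4}.
That's 2 components.

2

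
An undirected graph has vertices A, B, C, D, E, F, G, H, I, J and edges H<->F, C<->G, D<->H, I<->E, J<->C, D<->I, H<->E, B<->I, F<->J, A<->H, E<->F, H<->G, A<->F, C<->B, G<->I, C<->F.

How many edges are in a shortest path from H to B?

Distance 0: H.
Distance 1: A, D, E, F, G.
Distance 2: C, I, J.
Distance 3: B — contains B.

3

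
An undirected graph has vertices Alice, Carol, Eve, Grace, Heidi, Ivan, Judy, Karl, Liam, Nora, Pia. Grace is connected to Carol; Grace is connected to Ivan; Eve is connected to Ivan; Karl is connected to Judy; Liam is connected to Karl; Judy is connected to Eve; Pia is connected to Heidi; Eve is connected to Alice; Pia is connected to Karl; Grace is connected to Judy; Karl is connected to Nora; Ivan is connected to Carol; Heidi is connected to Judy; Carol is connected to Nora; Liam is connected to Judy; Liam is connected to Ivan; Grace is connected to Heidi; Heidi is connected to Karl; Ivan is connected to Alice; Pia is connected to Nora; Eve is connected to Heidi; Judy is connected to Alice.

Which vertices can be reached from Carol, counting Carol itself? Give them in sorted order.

Alice, Carol, Eve, Grace, Heidi, Ivan, Judy, Karl, Liam, Nora, Pia

Start at Carol.
Its neighbours: Grace, Ivan, Nora.
Then their neighbours: Alice, Eve, Heidi, Judy, Karl, Liam, Pia.
Every vertex is now reached.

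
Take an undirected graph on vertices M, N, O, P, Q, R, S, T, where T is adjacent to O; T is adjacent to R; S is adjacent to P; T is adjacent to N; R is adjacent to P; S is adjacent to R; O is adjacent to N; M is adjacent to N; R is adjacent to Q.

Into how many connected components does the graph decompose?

From M: component {M, N, O, P, Q, R, S, T}.
That's 1 component.

1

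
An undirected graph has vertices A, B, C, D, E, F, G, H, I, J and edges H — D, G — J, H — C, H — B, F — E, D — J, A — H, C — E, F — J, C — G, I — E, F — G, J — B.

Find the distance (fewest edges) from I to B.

4

Distance 0: I.
Distance 1: E.
Distance 2: C, F.
Distance 3: G, H, J.
Distance 4: A, B, D — contains B.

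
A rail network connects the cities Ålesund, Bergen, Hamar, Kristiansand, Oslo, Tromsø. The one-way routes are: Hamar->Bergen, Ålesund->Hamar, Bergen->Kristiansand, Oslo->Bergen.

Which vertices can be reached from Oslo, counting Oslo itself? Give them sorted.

Start at Oslo.
Its neighbours: Bergen.
Then their neighbours: Kristiansand.
Nothing further is reachable.

Bergen, Kristiansand, Oslo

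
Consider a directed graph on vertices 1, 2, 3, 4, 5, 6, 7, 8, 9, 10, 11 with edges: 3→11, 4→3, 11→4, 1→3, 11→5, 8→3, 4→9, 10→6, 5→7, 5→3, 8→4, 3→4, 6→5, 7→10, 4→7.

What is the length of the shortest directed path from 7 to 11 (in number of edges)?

5

Distance 0: 7.
Distance 1: 10.
Distance 2: 6.
Distance 3: 5.
Distance 4: 3.
Distance 5: 4, 11 — contains 11.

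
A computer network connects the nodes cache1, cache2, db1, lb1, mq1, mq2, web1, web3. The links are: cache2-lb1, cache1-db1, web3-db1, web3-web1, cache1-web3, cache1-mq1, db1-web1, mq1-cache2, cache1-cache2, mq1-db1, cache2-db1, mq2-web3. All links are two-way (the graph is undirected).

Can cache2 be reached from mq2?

Explore from mq2.
Distance 1: reach web3.
Distance 2: reach cache1, db1, web1.
Distance 3: reach cache2, mq1.
Found cache2.

Yes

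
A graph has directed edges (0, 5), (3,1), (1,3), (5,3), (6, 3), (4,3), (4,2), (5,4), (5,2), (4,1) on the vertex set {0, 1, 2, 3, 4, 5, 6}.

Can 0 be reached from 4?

Explore from 4.
Distance 1: reach 1, 2, 3.
The search from 4 is exhausted; no directed path reaches 0.

No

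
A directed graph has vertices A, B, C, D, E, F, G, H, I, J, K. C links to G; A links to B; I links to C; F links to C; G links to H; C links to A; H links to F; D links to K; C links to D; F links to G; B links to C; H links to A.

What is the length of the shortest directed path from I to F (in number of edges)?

4

Distance 0: I.
Distance 1: C.
Distance 2: A, D, G.
Distance 3: B, H, K.
Distance 4: F — contains F.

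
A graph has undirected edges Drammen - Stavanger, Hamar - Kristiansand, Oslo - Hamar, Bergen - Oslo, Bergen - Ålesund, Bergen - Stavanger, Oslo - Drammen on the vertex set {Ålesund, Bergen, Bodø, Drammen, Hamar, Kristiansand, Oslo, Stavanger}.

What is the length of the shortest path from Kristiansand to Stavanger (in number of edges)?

Distance 0: Kristiansand.
Distance 1: Hamar.
Distance 2: Oslo.
Distance 3: Bergen, Drammen.
Distance 4: Ålesund, Stavanger — contains Stavanger.

4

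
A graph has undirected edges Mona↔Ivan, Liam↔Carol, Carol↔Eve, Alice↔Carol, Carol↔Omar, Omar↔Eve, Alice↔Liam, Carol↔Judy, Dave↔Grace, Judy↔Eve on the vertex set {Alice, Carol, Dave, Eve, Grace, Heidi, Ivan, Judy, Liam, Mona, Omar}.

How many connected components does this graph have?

From Alice: component {Alice, Carol, Eve, Judy, Liam, Omar}.
From Dave: component {Dave, Grace}.
From Heidi: component {Heidi}.
From Ivan: component {Ivan, Mona}.
That's 4 components.

4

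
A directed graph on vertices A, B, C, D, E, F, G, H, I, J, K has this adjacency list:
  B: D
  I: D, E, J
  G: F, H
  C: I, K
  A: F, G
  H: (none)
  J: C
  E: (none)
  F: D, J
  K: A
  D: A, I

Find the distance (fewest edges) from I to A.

Distance 0: I.
Distance 1: D, E, J.
Distance 2: A, C — contains A.

2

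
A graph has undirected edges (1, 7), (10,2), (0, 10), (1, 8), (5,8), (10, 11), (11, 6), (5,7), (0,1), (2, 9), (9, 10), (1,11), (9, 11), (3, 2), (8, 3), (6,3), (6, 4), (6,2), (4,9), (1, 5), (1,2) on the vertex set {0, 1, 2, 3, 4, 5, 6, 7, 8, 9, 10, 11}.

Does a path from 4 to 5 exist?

Explore from 4.
Distance 1: reach 6, 9.
Distance 2: reach 2, 3, 10, 11.
Distance 3: reach 0, 1, 8.
Distance 4: reach 5, 7.
Found 5.

Yes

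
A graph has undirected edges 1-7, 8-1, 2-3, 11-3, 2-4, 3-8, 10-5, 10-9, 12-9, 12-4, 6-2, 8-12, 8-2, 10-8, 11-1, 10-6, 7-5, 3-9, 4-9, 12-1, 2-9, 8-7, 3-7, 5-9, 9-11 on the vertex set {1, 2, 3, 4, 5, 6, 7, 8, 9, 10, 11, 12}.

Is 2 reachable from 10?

Yes

Explore from 10.
Distance 1: reach 5, 6, 8, 9.
Distance 2: reach 1, 2, 3, 4, 7, 11, 12.
Found 2.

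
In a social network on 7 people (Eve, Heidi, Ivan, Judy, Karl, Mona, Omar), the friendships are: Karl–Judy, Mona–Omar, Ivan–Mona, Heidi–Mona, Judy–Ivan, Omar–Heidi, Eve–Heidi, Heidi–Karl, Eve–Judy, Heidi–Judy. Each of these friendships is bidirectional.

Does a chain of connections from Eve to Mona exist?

Explore from Eve.
Distance 1: reach Heidi, Judy.
Distance 2: reach Ivan, Karl, Mona, Omar.
Found Mona.

Yes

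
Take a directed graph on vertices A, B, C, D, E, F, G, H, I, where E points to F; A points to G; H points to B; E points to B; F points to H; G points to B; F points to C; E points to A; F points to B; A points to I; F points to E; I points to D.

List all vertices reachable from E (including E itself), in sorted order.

A, B, C, D, E, F, G, H, I

Start at E.
Its neighbours: A, B, F.
Then their neighbours: C, G, H, I.
Then next layer: D.
Every vertex is now reached.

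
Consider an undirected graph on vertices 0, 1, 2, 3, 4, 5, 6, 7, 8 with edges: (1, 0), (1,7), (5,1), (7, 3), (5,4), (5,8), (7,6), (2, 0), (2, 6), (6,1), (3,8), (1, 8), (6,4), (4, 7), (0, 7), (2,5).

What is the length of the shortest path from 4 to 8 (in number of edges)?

Distance 0: 4.
Distance 1: 5, 6, 7.
Distance 2: 0, 1, 2, 3, 8 — contains 8.

2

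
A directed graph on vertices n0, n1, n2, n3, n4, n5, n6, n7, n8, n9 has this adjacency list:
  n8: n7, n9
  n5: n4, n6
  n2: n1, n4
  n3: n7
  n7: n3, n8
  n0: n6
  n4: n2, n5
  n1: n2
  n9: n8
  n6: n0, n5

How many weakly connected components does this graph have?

2

From n0: component {n0, n1, n2, n4, n5, n6}.
From n3: component {n3, n7, n8, n9}.
That's 2 components.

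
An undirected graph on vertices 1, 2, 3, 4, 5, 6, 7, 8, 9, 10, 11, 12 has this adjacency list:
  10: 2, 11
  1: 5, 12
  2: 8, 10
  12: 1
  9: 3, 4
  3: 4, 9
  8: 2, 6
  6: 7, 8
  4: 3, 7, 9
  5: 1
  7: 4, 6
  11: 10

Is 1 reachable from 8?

Explore from 8.
Distance 1: reach 2, 6.
Distance 2: reach 7, 10.
Distance 3: reach 4, 11.
Distance 4: reach 3, 9.
The search is exhausted without reaching 1; it lies in a different component.

No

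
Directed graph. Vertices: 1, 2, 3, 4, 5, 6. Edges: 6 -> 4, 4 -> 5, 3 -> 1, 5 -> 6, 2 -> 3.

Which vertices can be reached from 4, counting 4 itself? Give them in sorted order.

4, 5, 6

Start at 4.
Its neighbours: 5.
Then their neighbours: 6.
Nothing further is reachable.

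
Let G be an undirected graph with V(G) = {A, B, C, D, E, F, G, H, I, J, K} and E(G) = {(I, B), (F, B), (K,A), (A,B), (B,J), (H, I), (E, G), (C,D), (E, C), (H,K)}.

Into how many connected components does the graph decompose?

2

From A: component {A, B, F, H, I, J, K}.
From C: component {C, D, E, G}.
That's 2 components.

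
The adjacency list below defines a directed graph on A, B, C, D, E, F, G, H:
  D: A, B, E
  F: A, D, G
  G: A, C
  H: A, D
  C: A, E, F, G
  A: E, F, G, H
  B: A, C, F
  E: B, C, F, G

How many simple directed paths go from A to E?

A→E
A→F→D→B→C→E
A→F→D→E
A→F→G→C→E
A→G→C→E
A→G→C→F→D→E
A→H→D→B→C→E
A→H→D→B→F→G→C→E
A→H→D→E

9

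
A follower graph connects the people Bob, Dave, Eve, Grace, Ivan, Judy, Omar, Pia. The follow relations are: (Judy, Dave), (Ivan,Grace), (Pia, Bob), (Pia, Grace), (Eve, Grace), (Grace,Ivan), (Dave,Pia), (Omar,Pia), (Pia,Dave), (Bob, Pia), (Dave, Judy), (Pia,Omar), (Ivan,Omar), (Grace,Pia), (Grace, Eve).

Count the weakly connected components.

1

From Bob: component {Bob, Dave, Eve, Grace, Ivan, Judy, Omar, Pia}.
That's 1 component.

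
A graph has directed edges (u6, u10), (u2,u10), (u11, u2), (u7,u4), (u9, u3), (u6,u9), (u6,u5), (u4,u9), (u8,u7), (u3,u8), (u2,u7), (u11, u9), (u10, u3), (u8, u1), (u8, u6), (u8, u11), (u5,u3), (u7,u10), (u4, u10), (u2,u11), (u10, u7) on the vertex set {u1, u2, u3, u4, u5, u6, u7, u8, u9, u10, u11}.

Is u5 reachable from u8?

Explore from u8.
Distance 1: reach u1, u6, u7, u11.
Distance 2: reach u2, u4, u5, u9, u10.
Found u5.

Yes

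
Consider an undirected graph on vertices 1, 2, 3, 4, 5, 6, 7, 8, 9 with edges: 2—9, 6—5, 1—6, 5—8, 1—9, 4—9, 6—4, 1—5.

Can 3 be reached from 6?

No

Explore from 6.
Distance 1: reach 1, 4, 5.
Distance 2: reach 8, 9.
Distance 3: reach 2.
The search is exhausted without reaching 3; it lies in a different component.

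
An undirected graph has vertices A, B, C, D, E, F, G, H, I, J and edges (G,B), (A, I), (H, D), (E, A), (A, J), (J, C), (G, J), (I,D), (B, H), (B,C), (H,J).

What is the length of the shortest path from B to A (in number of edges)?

Distance 0: B.
Distance 1: C, G, H.
Distance 2: D, J.
Distance 3: A, I — contains A.

3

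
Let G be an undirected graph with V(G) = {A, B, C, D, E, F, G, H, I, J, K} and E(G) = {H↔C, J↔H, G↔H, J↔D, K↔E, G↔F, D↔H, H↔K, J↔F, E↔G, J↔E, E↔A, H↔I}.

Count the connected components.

From A: component {A, C, D, E, F, G, H, I, J, K}.
From B: component {B}.
That's 2 components.

2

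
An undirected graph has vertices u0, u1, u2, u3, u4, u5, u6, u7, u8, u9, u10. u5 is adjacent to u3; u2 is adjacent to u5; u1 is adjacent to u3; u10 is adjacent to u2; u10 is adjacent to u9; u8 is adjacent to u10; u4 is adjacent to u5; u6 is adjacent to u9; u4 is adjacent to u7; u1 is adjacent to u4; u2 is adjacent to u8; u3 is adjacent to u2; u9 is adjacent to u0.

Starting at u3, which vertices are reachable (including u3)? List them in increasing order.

u0, u1, u2, u3, u4, u5, u6, u7, u8, u9, u10

Start at u3.
Its neighbours: u1, u2, u5.
Then their neighbours: u4, u8, u10.
Then next layer: u7, u9.
Then next layer: u0, u6.
Every vertex is now reached.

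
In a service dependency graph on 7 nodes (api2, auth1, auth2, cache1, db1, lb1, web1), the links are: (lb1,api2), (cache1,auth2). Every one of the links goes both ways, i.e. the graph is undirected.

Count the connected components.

5

From api2: component {api2, lb1}.
From auth1: component {auth1}.
From auth2: component {auth2, cache1}.
From db1: component {db1}.
From web1: component {web1}.
That's 5 components.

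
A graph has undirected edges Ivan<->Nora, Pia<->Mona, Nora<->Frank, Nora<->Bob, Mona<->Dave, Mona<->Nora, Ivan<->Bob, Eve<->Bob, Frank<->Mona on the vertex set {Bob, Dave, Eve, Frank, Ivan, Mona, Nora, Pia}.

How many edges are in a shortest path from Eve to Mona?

Distance 0: Eve.
Distance 1: Bob.
Distance 2: Ivan, Nora.
Distance 3: Frank, Mona — contains Mona.

3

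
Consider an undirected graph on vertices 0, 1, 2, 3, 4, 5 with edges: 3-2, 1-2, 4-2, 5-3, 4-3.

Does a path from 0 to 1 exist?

No

0 has no edges, so nothing is reachable from it.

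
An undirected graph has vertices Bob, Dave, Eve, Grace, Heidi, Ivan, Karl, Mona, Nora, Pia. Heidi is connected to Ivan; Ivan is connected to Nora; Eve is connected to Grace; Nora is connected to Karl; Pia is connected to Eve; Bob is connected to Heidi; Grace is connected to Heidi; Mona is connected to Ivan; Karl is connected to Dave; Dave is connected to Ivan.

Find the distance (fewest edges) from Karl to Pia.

6

Distance 0: Karl.
Distance 1: Dave, Nora.
Distance 2: Ivan.
Distance 3: Heidi, Mona.
Distance 4: Bob, Grace.
Distance 5: Eve.
Distance 6: Pia — contains Pia.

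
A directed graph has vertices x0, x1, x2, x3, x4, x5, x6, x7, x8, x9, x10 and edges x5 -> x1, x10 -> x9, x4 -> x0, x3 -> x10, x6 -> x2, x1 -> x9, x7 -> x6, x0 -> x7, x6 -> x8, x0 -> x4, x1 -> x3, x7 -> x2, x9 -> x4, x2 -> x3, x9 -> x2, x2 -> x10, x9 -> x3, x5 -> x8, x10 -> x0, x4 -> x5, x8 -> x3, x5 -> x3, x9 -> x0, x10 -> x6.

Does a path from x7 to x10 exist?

Explore from x7.
Distance 1: reach x2, x6.
Distance 2: reach x3, x8, x10.
Found x10.

Yes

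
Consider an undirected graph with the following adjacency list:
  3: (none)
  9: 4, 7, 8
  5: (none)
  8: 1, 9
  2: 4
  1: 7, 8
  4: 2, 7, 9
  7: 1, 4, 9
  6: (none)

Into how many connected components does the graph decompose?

From 1: component {1, 2, 4, 7, 8, 9}.
From 3: component {3}.
From 5: component {5}.
From 6: component {6}.
That's 4 components.

4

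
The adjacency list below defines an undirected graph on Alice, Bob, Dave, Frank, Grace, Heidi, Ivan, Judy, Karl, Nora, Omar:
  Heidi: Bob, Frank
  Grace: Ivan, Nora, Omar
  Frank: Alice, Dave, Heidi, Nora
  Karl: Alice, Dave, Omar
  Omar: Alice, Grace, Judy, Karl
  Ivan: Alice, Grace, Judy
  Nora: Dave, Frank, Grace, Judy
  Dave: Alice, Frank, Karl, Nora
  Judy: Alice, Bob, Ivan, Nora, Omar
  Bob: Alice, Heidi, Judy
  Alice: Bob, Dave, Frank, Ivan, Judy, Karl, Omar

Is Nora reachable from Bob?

Yes

Explore from Bob.
Distance 1: reach Alice, Heidi, Judy.
Distance 2: reach Dave, Frank, Ivan, Karl, Nora, Omar.
Found Nora.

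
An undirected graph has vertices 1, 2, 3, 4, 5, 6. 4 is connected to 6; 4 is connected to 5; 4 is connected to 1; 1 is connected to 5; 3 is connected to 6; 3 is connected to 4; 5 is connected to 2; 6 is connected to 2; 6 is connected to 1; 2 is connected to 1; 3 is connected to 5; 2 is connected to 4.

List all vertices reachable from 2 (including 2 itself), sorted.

Start at 2.
Its neighbours: 1, 4, 5, 6.
Then their neighbours: 3.
Every vertex is now reached.

1, 2, 3, 4, 5, 6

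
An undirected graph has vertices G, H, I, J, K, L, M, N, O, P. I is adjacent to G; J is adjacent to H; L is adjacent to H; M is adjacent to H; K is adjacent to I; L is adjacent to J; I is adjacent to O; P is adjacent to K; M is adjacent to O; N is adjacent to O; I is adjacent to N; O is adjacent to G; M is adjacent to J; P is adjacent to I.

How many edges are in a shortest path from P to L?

5

Distance 0: P.
Distance 1: I, K.
Distance 2: G, N, O.
Distance 3: M.
Distance 4: H, J.
Distance 5: L — contains L.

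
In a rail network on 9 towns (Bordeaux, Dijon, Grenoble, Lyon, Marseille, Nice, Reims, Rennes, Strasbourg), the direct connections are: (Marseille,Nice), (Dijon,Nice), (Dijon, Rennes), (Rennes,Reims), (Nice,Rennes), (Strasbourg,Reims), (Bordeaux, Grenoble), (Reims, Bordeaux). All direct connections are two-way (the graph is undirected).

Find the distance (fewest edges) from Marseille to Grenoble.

5

Distance 0: Marseille.
Distance 1: Nice.
Distance 2: Dijon, Rennes.
Distance 3: Reims.
Distance 4: Bordeaux, Strasbourg.
Distance 5: Grenoble — contains Grenoble.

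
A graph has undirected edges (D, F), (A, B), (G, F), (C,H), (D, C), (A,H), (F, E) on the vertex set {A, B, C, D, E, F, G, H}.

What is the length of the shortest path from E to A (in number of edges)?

Distance 0: E.
Distance 1: F.
Distance 2: D, G.
Distance 3: C.
Distance 4: H.
Distance 5: A — contains A.

5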